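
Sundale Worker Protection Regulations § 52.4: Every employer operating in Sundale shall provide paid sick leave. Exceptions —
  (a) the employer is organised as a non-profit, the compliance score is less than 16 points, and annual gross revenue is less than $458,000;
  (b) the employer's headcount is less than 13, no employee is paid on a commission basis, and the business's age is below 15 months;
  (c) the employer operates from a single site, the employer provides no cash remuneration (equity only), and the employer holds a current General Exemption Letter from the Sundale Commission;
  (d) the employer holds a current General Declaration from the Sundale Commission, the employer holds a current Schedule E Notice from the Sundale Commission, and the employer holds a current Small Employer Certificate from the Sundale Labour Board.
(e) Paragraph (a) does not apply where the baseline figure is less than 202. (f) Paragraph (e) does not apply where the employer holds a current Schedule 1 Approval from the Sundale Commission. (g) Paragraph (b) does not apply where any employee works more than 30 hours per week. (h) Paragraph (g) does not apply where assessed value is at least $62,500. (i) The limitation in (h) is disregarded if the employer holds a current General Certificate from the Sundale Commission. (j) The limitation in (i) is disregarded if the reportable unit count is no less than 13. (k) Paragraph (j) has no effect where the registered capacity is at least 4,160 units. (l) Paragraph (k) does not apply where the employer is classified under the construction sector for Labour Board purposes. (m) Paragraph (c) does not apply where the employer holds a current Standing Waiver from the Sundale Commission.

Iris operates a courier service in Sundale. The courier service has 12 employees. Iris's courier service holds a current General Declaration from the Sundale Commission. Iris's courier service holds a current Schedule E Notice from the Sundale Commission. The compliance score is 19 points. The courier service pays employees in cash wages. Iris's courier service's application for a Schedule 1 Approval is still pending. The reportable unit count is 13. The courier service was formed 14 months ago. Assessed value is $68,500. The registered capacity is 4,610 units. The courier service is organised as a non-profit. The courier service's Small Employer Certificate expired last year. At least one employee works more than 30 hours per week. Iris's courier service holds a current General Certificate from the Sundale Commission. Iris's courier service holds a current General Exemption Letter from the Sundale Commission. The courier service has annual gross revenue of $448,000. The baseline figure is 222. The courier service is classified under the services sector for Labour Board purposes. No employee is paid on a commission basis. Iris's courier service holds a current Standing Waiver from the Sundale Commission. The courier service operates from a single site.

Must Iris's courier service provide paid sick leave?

Yes — Iris's courier service must provide paid sick leave.

Exception (a) requires that the compliance score is less than 16 points; but the compliance score is 19 points, not less than 16 points, so (a) is unavailable.
Exception (b)'s conditions are all satisfied: the employer's headcount is 12, less than the 13 limit; no employee is paid on commission; the business's age is 14 months, below the 15 months limit. But applying paragraphs (g)–(l): (g) applies — at least one employee exceeds 30 hours/week. (h) would limit (g) — assessed value is $68,500, meeting the $62,500 threshold — but (i) sets (h) aside: (i) operates — a current General Certificate is held. (j) applies (the reportable unit count is 13, meeting the 13 threshold), but yields to (k): (k) applies — the registered capacity is 4,610 units, meeting the 4,160 units threshold. (l), which would lift (k), is inapplicable — the courier service is classified under the services sector. Exception (b) does not apply.
Exception (c) does not apply: employees are paid cash wages.
Exception (d) does not apply: the Small Employer Certificate has expired.
No exception is made out. Iris's courier service falls within the general rule.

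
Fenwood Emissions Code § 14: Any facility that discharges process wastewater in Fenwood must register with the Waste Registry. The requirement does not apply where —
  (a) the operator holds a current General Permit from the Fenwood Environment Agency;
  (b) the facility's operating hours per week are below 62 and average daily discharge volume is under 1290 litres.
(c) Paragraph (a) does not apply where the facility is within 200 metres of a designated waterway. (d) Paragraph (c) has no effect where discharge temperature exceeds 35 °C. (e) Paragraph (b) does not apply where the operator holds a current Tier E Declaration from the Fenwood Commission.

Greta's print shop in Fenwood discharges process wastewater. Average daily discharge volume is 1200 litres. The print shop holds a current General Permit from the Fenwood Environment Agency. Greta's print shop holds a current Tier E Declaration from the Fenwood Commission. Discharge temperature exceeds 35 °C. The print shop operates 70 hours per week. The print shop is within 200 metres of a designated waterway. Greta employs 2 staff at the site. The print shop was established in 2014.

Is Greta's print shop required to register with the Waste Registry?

Exception (a)'s conditions are all satisfied: a current General Permit is held. Under paragraphs (c)–(d): (c) is triggered (the print shop is within 200 m of a designated waterway), but is overridden by (d): (d) is engaged — discharge temperature exceeds 35 °C. So (a) applies.
Exception (b) requires that the facility's operating hours per week are below 62; but the facility's operating hours per week are 70, not below 62, so (b) is unavailable.

No — exception (a) applies; Greta's print shop is not required to register with the Waste Registry.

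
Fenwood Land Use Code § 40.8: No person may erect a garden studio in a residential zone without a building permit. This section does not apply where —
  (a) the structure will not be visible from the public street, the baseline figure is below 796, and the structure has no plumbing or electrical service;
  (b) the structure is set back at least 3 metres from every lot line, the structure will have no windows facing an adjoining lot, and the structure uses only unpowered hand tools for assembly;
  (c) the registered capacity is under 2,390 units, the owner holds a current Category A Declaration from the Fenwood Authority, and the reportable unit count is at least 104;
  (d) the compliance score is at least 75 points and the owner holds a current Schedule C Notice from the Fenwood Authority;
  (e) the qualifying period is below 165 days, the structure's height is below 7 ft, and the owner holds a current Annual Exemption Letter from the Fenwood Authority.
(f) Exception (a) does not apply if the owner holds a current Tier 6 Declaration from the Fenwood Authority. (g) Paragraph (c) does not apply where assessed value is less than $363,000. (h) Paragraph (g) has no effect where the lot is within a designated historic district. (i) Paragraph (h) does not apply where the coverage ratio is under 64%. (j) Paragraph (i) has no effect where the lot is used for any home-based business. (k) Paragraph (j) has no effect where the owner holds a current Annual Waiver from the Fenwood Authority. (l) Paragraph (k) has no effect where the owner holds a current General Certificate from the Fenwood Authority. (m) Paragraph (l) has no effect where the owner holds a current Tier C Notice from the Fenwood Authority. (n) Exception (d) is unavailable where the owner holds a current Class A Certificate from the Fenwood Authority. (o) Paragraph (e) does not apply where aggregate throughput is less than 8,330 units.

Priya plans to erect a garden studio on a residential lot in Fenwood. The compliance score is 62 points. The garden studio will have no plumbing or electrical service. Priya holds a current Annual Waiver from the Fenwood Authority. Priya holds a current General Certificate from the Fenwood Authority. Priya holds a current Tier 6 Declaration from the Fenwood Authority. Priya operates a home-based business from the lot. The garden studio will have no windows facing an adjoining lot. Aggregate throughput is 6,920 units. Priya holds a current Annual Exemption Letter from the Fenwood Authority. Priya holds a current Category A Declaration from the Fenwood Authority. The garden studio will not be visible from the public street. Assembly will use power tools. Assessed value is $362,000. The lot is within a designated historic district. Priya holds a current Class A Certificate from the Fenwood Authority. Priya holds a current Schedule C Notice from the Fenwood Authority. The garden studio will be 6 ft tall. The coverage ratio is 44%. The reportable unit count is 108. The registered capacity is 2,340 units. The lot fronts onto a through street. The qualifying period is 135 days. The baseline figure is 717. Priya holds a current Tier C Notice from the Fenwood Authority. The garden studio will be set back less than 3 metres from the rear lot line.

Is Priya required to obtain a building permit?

Exception (a) is satisfied on its face — the structure will not be visible from the street; the baseline figure is 717, below the 796 limit; there is no plumbing or electrical service. But: (f) operates against (a): a current Tier 6 Declaration is held. So (a) is unavailable.
Exception (b) fails — the rear setback is under 3 m.
All of (c)'s requirements are met (the registered capacity is 2,340 units, under the 2,390 units limit; a current Category A Declaration is held; the reportable unit count is 108, meeting the 104 threshold). But applying paragraphs (g)–(m): (g) operates against (c): assessed value is $362,000, less than the $363,000 limit. (h) would limit (g) — the lot is in a historic district — but (i) sets (h) aside: (i) operates against (h): the coverage ratio is 44%, under the 64% limit. (j) operates (a home-based business operates on the lot), but is displaced by (k): (k) operates against (j): a current Annual Waiver is held. (l) is triggered (a current General Certificate is held), but is set aside by (m): (m) operates against (l): a current Tier C Notice is held. Exception (c) does not apply.
Exception (d) fails — the compliance score is 62 points, short of 75 points.
All of (e)'s requirements are met (the qualifying period is 135 days, below the 165 days limit; the structure's height is 6 ft, below the 7 ft limit; a current Annual Exemption Letter is held). But: (o) is engaged — aggregate throughput is 6,920 units, less than the 8,330 units limit. (e) is therefore removed.
No exception is made out. Priya falls within the general rule.

Yes — Priya must obtain a building permit.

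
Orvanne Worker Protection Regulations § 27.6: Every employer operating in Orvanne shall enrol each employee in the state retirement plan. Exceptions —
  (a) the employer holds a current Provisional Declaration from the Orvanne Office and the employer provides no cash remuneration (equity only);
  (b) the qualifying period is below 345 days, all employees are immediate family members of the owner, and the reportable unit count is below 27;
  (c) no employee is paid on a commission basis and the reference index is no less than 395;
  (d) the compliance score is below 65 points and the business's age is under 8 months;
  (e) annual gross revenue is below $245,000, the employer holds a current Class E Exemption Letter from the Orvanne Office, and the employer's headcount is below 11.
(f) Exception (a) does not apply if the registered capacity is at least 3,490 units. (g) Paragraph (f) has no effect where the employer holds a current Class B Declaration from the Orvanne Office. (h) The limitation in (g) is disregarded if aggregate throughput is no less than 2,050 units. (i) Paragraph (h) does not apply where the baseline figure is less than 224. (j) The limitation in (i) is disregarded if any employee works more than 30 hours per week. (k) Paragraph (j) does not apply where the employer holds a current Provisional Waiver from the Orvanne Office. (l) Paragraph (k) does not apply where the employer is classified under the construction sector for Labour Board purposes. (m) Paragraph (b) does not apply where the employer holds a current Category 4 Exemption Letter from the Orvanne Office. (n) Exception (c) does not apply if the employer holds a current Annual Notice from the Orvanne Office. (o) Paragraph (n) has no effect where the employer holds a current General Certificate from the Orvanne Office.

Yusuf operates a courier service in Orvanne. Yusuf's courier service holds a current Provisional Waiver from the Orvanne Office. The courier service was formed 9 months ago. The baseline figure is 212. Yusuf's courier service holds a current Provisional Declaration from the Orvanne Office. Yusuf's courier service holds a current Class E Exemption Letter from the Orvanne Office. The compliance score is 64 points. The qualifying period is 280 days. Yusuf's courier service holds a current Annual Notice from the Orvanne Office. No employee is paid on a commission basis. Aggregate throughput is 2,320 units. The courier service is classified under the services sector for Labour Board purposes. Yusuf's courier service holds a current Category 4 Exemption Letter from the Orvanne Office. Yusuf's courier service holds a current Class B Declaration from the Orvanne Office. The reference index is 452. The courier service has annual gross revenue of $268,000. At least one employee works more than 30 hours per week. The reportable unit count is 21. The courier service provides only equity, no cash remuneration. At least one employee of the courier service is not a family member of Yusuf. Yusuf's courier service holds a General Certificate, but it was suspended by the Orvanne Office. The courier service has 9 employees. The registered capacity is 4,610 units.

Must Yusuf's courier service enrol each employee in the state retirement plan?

Exception (a): a current Provisional Declaration is held; remuneration is equity-only — every condition holds. Considering the limiting provisions: (f) would limit (a) — the registered capacity is 4,610 units, meeting the 3,490 units threshold — but (g) sets (f) aside: (g) is engaged — a current Class B Declaration is held. (h) would limit (g) — aggregate throughput is 2,320 units, meeting the 2,050 units threshold — but (i) sets (h) aside: (i) operates against (h): the baseline figure is 212, less than the 224 limit. (j) would limit (i) — at least one employee exceeds 30 hours/week — but (k) sets (j) aside: (k) operates against (j): a current Provisional Waiver is held. (l), which would lift (k), is not triggered — the courier service is classified under the services sector. (a) remains available.
Exception (b) requires that all employees are immediate family members of the owner; but at least one employee is not a family member, so (b) is unavailable.
Exception (c): no employee is paid on commission; the reference index is 452, meeting the 395 threshold — every condition holds. But applying paragraphs (n)–(o): (n) operates against (c): a current Annual Notice is held. (o), which would lift (n), is inapplicable — there is no General Certificate in force. Exception (c) does not apply.
Exception (d) fails — the business's age is 9 months, not under 8 months.
Exception (e) does not apply: annual gross revenue is $268,000, not below $245,000.

No — exception (a) applies; Yusuf's courier service is not required to enrol each employee in the state retirement plan.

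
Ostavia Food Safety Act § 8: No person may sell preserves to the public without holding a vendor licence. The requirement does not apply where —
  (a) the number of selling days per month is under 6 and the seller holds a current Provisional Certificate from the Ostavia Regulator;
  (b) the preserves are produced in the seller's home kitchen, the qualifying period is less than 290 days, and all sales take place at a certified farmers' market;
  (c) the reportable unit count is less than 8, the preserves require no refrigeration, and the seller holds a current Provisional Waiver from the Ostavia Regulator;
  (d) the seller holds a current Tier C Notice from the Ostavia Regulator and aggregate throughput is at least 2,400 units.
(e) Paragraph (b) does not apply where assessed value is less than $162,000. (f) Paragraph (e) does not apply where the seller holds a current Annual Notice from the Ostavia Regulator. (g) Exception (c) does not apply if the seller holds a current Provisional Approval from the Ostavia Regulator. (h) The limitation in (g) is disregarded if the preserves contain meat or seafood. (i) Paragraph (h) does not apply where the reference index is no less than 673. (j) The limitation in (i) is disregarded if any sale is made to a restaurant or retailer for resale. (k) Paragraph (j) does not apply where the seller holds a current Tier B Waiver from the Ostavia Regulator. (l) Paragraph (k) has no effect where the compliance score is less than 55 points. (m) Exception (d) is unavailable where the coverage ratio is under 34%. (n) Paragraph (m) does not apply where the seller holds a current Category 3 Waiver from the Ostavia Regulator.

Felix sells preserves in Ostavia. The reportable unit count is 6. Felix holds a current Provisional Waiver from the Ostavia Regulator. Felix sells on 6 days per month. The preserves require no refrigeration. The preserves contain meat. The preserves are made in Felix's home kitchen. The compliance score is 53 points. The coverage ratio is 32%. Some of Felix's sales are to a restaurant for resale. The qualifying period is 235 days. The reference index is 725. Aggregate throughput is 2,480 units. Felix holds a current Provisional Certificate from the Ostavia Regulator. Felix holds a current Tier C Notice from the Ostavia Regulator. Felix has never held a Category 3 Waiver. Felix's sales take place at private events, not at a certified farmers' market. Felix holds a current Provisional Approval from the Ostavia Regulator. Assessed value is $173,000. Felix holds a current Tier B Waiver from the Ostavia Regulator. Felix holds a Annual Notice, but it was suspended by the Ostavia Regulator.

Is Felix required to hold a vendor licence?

No — exception (c) applies; Felix is not required to hold a vendor licence.

Exception (a) fails — the number of selling days per month is 6, not under 6.
Exception (b) fails — sales are at private events, not a certified farmers' market.
Exception (c) is satisfied on its face — the reportable unit count is 6, less than the 8 limit; the preserves are shelf-stable; a current Provisional Waiver is held. Under paragraphs (g)–(l): (g) is engaged (a current Provisional Approval is held), but is displaced by (h): (h) operates against (g): the preserves contain meat. (i) operates (the reference index is 725, meeting the 673 threshold), but is overridden by (j): (j) is engaged — some sales are to a restaurant for resale. (k) would limit (j) — a current Tier B Waiver is held — but (l) sets (k) aside: (l) operates against (k): the compliance score is 53 points, less than the 55 points limit. Exception (c) stands.
Exception (d): a current Tier C Notice is held; aggregate throughput is 2,480 units, meeting the 2,400 units threshold — every condition holds. Turning to paragraphs (m)–(n): (m) applies — the coverage ratio is 32%, under the 34% limit. (n) is not triggered (no current Category 3 Waiver is held), so (m) stands. (d) is therefore removed.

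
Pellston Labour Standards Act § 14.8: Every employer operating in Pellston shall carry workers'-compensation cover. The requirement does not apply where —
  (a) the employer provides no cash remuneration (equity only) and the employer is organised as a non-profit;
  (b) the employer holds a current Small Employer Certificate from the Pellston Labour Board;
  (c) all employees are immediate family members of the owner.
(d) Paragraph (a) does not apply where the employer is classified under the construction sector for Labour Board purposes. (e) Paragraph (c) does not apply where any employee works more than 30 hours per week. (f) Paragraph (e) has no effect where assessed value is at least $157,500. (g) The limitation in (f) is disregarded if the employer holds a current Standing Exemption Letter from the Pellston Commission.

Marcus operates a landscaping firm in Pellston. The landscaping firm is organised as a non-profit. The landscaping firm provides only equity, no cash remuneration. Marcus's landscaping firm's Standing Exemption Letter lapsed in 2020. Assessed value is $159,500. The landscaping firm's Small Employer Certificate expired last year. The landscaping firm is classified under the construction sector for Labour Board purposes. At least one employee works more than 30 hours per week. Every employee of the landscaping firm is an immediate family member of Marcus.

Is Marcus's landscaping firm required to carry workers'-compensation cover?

No — exception (c) applies; Marcus's landscaping firm is not required to carry workers'-compensation cover.

Exception (a): remuneration is equity-only; the employer is a non-profit — every condition holds. But: (d) operates against (a): the landscaping firm is classified under the construction sector. (a) is therefore removed.
Exception (b) fails — the Small Employer Certificate has expired.
All of (c)'s requirements are met (every employee is an immediate family member). Under paragraphs (e)–(g): (e) would limit (c) — at least one employee exceeds 30 hours/week — but (f) sets (e) aside: (f) operates against (e): assessed value is $159,500, meeting the $157,500 threshold. (g) is inapplicable (there is no Standing Exemption Letter in force), so (f) stands. (c) remains available.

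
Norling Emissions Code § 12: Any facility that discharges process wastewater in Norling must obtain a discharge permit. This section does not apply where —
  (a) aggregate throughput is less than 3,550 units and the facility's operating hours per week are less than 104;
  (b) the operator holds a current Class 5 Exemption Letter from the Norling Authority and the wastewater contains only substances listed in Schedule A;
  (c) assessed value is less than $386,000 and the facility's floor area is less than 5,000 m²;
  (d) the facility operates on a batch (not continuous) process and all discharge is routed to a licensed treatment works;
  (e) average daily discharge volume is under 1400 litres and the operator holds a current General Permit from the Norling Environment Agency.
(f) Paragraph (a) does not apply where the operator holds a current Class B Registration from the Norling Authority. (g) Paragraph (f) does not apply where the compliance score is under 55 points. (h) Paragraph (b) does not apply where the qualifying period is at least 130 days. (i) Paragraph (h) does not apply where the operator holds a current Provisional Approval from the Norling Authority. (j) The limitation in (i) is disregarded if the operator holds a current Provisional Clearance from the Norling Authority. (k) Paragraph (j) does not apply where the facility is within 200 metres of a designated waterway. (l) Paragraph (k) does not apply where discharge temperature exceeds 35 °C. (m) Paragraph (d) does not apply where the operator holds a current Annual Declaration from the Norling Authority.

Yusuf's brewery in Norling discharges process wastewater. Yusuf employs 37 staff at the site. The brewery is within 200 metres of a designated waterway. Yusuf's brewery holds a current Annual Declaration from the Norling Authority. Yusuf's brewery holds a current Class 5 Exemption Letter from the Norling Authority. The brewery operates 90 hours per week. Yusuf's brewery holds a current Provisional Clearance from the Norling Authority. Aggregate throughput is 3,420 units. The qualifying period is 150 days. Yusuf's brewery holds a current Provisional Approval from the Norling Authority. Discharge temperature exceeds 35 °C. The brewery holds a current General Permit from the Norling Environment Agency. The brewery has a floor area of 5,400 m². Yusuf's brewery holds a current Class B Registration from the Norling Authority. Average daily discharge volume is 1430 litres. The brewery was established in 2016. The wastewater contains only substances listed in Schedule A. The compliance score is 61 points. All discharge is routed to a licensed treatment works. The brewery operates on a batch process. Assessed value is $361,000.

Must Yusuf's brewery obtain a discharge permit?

Yes — Yusuf's brewery must obtain a discharge permit.

Exception (a)'s conditions are all satisfied: aggregate throughput is 3,420 units, less than the 3,550 units limit; the facility's operating hours per week are 90, less than the 104 limit. However, paragraphs (f)–(g) must be considered: (f) is engaged — a current Class B Registration is held. (g) is not triggered (the compliance score is 61 points, not under 55 points), so (f) stands. So (a) is unavailable.
Exception (b): a current Class 5 Exemption Letter is held; the wastewater is Schedule-A-only — every condition holds. Turning to paragraphs (h)–(l): (h) is triggered — the qualifying period is 150 days, meeting the 130 days threshold. (i) operates (a current Provisional Approval is held), but is overridden by (j): (j) applies — a current Provisional Clearance is held. (k) operates (the brewery is within 200 m of a designated waterway), but is set aside by (l): (l) operates against (k): discharge temperature exceeds 35 °C. (b) is therefore removed.
Exception (c) does not apply: the facility's floor area is 5,400 m², not less than 5,000 m².
Exception (d): the facility operates on a batch process; discharge is routed to a licensed treatment works — every condition holds. But: (m) operates against (d): a current Annual Declaration is held. Exception (d) does not apply.
Exception (e) does not apply: average daily discharge volume is 1430 litres, not under 1400 litres.
None of the exceptions is available; § 12 applies in full.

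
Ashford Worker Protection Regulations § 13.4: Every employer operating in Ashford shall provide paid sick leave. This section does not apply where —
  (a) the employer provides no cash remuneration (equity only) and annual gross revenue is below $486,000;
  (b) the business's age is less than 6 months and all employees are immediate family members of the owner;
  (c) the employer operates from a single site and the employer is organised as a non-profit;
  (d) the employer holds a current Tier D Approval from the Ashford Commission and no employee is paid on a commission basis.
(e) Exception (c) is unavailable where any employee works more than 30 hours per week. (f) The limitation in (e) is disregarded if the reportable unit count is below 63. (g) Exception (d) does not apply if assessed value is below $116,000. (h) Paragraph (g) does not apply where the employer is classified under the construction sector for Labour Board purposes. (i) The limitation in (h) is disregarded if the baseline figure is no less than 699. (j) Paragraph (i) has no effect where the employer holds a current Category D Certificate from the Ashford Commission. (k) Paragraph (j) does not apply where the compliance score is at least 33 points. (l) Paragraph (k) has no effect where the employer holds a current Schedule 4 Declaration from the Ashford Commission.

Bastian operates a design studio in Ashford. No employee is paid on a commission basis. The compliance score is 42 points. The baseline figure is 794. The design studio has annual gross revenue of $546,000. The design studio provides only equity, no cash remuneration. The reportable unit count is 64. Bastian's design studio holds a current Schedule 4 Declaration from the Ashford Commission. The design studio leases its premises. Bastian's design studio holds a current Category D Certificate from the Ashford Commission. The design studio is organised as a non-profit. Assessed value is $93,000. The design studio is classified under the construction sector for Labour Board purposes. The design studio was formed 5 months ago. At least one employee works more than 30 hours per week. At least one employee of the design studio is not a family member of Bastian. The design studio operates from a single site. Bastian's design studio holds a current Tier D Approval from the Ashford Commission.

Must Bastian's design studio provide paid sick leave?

No — exception (d) applies; Bastian's design studio is not required to provide paid sick leave.

Exception (a) requires that annual gross revenue is below $486,000; but annual gross revenue is $546,000, not below $486,000, so (a) is unavailable.
Exception (b) fails — at least one employee is not a family member.
All of (c)'s requirements are met (the employer operates from a single site; the employer is a non-profit). However, paragraphs (e)–(f) must be considered: (e) operates against (c): at least one employee exceeds 30 hours/week. (f), which would lift (e), is inapplicable — the reportable unit count is 64, not below 63. (c) is therefore removed.
Exception (d)'s conditions are all satisfied: a current Tier D Approval is held; no employee is paid on commission. Applying paragraphs (g)–(l): (g) is triggered (assessed value is $93,000, below the $116,000 limit), but is overridden by (h): (h) operates — the design studio is classified under the construction sector. (i) would limit (h) — the baseline figure is 794, meeting the 699 threshold — but (j) sets (i) aside: (j) is engaged — a current Category D Certificate is held. (k) would limit (j) — the compliance score is 42 points, meeting the 33 points threshold — but (l) sets (k) aside: (l) operates against (k): a current Schedule 4 Declaration is held. Exception (d) stands.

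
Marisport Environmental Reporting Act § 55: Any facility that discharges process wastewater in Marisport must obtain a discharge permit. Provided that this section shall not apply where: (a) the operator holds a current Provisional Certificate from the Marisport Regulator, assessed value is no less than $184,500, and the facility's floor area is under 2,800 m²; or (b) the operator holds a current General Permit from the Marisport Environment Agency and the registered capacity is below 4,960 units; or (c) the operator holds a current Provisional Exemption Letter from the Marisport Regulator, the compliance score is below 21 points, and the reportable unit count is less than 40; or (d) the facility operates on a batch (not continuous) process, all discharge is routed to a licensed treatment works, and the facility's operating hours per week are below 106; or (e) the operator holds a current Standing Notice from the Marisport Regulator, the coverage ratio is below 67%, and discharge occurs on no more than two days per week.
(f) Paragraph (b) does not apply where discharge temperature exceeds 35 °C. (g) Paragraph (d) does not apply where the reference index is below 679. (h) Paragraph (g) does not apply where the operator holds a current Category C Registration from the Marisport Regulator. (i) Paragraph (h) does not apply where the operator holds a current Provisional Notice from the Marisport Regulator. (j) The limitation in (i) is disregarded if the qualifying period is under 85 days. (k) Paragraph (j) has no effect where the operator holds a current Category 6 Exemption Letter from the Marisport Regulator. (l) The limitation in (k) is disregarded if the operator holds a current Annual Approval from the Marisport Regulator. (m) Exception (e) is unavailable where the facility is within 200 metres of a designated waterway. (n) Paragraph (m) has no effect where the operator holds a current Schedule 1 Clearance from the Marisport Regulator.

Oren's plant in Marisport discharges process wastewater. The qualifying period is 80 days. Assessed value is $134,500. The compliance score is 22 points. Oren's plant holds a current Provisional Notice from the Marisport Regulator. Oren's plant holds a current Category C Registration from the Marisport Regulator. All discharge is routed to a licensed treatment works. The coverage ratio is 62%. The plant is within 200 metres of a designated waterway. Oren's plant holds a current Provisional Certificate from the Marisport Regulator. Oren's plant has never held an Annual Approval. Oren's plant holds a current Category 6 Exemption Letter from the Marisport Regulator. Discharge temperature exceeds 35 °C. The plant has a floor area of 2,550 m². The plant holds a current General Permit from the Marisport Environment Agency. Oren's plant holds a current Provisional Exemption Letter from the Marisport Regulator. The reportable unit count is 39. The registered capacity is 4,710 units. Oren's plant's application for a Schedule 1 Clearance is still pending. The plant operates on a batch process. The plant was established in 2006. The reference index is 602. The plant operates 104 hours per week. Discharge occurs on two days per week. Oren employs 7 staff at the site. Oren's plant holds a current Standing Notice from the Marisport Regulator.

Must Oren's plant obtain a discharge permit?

Yes — Oren's plant must obtain a discharge permit.

Exception (a) requires that assessed value is no less than $184,500; but assessed value is $134,500, short of $184,500, so (a) is unavailable.
Exception (b): a current General Permit is held; the registered capacity is 4,710 units, below the 4,960 units limit — every condition holds. But applying paragraph (f): (f) operates against (b): discharge temperature exceeds 35 °C. So (b) is unavailable.
Exception (c) requires that the compliance score is below 21 points; but the compliance score is 22 points, not below 21 points, so (c) is unavailable.
Exception (d)'s conditions are all satisfied: the facility operates on a batch process; discharge is routed to a licensed treatment works; the facility's operating hours per week are 104, below the 106 limit. Turning to paragraphs (g)–(l): (g) is engaged — the reference index is 602, below the 679 limit. (h) is engaged (a current Category C Registration is held), but is displaced by (i): (i) operates against (h): a current Provisional Notice is held. (j) would limit (i) — the qualifying period is 80 days, under the 85 days limit — but (k) sets (j) aside: (k) operates against (j): a current Category 6 Exemption Letter is held. (l), which would lift (k), is inapplicable — the Annual Approval is not current. So (d) is unavailable.
Exception (e) is satisfied on its face — a current Standing Notice is held; the coverage ratio is 62%, below the 67% limit; discharge occurs on no more than two days per week. But: (m) applies — the plant is within 200 m of a designated waterway. (n) does not operate here (the Schedule 1 Clearance is not current), so (m) stands. So (e) is unavailable.
Every exception is unavailable, so the rule governs.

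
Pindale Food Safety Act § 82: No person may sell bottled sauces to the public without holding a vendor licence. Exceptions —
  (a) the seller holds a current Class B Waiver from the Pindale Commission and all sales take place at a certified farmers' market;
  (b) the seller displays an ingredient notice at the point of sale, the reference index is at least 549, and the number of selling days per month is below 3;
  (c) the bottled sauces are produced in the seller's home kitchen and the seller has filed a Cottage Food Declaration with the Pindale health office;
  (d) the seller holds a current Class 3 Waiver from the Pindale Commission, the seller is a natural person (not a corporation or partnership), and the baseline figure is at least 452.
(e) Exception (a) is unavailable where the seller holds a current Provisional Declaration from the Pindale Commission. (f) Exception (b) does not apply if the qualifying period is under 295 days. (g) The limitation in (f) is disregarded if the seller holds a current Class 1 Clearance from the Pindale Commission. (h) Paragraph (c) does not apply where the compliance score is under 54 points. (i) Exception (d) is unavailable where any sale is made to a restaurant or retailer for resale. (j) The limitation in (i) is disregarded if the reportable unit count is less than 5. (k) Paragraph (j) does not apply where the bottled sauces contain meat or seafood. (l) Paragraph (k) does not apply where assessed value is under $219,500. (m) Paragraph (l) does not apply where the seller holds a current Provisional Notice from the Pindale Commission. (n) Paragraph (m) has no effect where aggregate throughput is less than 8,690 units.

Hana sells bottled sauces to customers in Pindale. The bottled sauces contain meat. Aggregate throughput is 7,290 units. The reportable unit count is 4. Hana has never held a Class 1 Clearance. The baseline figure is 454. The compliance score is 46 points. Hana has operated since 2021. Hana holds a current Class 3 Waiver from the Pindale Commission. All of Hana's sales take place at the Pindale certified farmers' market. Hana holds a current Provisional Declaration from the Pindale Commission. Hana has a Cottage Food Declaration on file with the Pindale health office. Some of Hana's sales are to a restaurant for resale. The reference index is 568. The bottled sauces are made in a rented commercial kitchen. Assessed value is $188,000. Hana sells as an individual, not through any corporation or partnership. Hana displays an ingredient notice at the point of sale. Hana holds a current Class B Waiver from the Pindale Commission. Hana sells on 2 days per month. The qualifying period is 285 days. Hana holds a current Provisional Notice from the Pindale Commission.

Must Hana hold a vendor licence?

No — exception (d) applies; Hana is not required to hold a vendor licence.

All of (a)'s requirements are met (a current Class B Waiver is held; all sales are at a certified farmers' market). But: (e) applies — a current Provisional Declaration is held. So (a) is unavailable.
Exception (b) is satisfied on its face — an ingredient notice is displayed; the reference index is 568, meeting the 549 threshold; the number of selling days per month is 2, below the 3 limit. However, paragraphs (f)–(g) must be considered: (f) operates against (b): the qualifying period is 285 days, under the 295 days limit. (g) is inapplicable (no current Class 1 Clearance is held), so (f) stands. So (b) is unavailable.
Exception (c) does not apply: the bottled sauces are made in a commercial kitchen, not a home kitchen.
Exception (d) is satisfied on its face — a current Class 3 Waiver is held; the seller is a natural person; the baseline figure is 454, meeting the 452 threshold. Applying paragraphs (i)–(n): (i) is engaged (some sales are to a restaurant for resale), but is set aside by (j): (j) is triggered — the reportable unit count is 4, less than the 5 limit. (k) would limit (j) — the bottled sauces contain meat — but (l) sets (k) aside: (l) operates against (k): assessed value is $188,000, under the $219,500 limit. (m) applies (a current Provisional Notice is held), but is overridden by (n): (n) operates against (m): aggregate throughput is 7,290 units, less than the 8,690 units limit. So (d) applies.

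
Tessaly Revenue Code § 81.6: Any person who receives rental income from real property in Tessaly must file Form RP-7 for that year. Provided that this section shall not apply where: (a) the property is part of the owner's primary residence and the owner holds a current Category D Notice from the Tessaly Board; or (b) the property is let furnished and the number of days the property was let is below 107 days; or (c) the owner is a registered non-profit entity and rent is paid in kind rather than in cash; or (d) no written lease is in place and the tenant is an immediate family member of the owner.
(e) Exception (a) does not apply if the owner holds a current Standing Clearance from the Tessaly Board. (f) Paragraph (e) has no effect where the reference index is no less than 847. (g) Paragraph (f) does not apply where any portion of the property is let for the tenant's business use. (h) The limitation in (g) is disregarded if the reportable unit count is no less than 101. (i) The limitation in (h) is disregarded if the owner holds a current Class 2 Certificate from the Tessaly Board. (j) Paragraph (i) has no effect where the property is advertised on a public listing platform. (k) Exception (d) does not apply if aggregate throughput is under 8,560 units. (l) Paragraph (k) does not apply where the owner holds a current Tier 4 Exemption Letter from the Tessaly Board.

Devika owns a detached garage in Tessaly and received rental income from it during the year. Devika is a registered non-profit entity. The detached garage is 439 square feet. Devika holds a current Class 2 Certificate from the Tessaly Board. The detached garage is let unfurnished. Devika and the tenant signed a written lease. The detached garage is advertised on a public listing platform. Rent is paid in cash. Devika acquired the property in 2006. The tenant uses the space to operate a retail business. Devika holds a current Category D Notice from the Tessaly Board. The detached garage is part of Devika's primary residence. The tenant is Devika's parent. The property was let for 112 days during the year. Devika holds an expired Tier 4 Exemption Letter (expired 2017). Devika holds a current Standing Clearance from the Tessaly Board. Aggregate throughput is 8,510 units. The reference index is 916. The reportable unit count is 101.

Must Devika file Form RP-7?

No — exception (a) applies; Devika is not required to file Form RP-7.

Exception (a) is satisfied on its face — the detached garage is part of the primary residence; a current Category D Notice is held. Applying paragraphs (e)–(j): (e) is triggered (a current Standing Clearance is held), but is displaced by (f): (f) is engaged — the reference index is 916, meeting the 847 threshold. (g) would limit (f) — the space is let for business use — but (h) sets (g) aside: (h) operates against (g): the reportable unit count is 101, meeting the 101 threshold. (i) would limit (h) — a current Class 2 Certificate is held — but (j) sets (i) aside: (j) is engaged — the property is publicly advertised. Exception (a) stands.
Exception (b) does not apply: the property is let unfurnished.
Exception (c) requires that rent is paid in kind rather than in cash; but rent is paid in cash, so (c) is unavailable.
Exception (d) does not apply: a written lease is in place.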